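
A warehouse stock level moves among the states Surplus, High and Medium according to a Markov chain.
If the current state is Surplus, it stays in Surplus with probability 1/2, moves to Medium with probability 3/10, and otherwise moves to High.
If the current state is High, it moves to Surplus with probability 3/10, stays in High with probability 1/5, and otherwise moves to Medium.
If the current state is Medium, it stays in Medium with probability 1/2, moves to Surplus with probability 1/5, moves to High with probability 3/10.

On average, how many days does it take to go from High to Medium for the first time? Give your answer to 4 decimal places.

2.3529

Let t(s) be the expected number of days to first reach Medium from state s, with t(Medium) = 0. Conditioning on the first day:
t(Surplus) = 1 + 0.5·t(Surplus) + 0.2·t(High)
t(High) = 1 + 0.3·t(Surplus) + 0.2·t(High)
Solving: t(Surplus) = 2.9412, t(High) = 2.3529.
Expected days from High to Medium: 2.3529.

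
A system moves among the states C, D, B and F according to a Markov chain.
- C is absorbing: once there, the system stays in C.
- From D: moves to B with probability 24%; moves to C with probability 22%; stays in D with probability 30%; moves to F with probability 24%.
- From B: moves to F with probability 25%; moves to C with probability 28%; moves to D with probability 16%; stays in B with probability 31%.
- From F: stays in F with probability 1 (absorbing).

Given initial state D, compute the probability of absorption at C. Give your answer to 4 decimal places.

0.4926

Let h(s) be the probability of absorption at C starting from transient state s. Then h(C) = 1 and h(F) = 0. By first-step analysis:
h(D) = 0.22·1 + 0.3·h(D) + 0.24·h(B) + 0.24·0
h(B) = 0.28·1 + 0.16·h(D) + 0.31·h(B) + 0.25·0
Solving: h(D) = 0.4926, h(B) = 0.5200.
Starting from D, the probability is 0.4926.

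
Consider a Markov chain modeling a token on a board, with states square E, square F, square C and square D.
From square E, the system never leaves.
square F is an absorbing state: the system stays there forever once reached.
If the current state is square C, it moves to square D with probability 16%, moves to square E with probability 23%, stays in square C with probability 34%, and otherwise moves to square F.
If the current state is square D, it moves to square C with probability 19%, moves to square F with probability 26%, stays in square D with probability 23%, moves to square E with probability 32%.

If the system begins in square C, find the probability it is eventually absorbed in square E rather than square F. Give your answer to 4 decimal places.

0.4778

Let h(s) be the probability of absorption at square E starting from transient state s. Then h(square E) = 1 and h(square F) = 0. By first-step analysis:
h(square C) = 0.23·1 + 0.27·0 + 0.34·h(square C) + 0.16·h(square D)
h(square D) = 0.32·1 + 0.26·0 + 0.19·h(square C) + 0.23·h(square D)
Solving: h(square C) = 0.4778, h(square D) = 0.5335.
Starting from square C, the probability is 0.4778.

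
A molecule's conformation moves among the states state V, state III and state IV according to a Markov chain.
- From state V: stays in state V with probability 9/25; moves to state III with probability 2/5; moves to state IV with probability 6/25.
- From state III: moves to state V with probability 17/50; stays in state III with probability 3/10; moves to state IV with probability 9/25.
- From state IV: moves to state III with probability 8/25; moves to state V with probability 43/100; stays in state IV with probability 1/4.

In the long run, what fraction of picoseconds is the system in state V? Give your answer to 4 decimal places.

Let the stationary distribution be π with π = πP and π_1 + π_2 + π_3 = 1.
π_1 = 0.36·π_1 + 0.34·π_2 + 0.43·π_3
π_2 = 0.4·π_1 + 0.3·π_2 + 0.32·π_3
Solving with the normalization constraint gives π = (0.3730, 0.3430, 0.2840).
So the stationary probability of state V is 0.3730.

0.3730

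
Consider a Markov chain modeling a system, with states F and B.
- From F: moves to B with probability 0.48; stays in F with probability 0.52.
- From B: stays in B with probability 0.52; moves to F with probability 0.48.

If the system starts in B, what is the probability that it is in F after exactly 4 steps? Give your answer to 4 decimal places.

Propagate the distribution vector 4 steps from B.
After 0 steps: (0.0000, 1.0000)
After 1 step: (0.4800, 0.5200)
After 2 steps: (0.4992, 0.5008)
After 3 steps: (0.5000, 0.5000)
After 4 steps: (0.5000, 0.5000)
P(in F after 4 steps) = 0.5000

0.5000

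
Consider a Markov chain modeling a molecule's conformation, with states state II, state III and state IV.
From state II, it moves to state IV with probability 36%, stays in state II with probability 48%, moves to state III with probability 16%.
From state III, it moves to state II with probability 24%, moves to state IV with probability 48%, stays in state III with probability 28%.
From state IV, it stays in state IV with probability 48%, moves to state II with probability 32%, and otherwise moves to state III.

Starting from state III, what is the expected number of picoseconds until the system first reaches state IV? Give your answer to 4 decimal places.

2.2619

Let t(s) be the expected number of picoseconds to first reach state IV from state s, with t(state IV) = 0. Conditioning on the first picosecond:
t(state II) = 1 + 0.48·t(state II) + 0.16·t(state III)
t(state III) = 1 + 0.24·t(state II) + 0.28·t(state III)
Solving: t(state II) = 2.6190, t(state III) = 2.2619.
Expected picoseconds from state III to state IV: 2.2619.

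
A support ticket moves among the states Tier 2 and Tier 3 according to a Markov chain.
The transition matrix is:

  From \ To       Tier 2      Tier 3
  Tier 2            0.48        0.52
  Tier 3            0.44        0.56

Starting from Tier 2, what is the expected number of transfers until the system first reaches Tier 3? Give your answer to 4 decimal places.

1.9231

Let t(s) be the expected number of transfers to first reach Tier 3 from state s, with t(Tier 3) = 0. Conditioning on the first transfer:
t(Tier 2) = 1 + 0.48·t(Tier 2)
Solving: t(Tier 2) = 1.9231.
Expected transfers from Tier 2 to Tier 3: 1.9231.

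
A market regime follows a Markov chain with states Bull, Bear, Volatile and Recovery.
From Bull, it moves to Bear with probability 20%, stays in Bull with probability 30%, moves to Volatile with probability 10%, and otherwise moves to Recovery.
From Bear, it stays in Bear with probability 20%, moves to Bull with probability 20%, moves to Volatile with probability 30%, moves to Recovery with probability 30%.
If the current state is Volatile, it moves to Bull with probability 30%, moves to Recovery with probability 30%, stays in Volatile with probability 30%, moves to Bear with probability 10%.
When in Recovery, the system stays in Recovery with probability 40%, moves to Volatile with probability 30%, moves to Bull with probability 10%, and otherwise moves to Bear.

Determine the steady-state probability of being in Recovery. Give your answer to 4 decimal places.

0.3568

Let the stationary distribution be π with π = πP and π_1 + π_2 + π_3 + π_4 = 1.
π_1 = 0.3·π_1 + 0.2·π_2 + 0.3·π_3 + 0.1·π_4
π_2 = 0.2·π_1 + 0.2·π_2 + 0.1·π_3 + 0.2·π_4
π_3 = 0.1·π_1 + 0.3·π_2 + 0.3·π_3 + 0.3·π_4
Solving with the normalization constraint gives π = (0.2112, 0.1742, 0.2578, 0.3568).
So the stationary probability of Recovery is 0.3568.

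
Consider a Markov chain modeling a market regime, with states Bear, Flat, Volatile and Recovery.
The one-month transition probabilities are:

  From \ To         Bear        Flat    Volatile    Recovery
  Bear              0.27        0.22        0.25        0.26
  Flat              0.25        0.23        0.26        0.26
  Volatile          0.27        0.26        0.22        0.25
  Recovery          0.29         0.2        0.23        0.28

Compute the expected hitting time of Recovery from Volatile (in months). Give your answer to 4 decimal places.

3.9204

Let t(s) be the expected number of months to first reach Recovery from state s, with t(Recovery) = 0. Conditioning on the first month:
t(Bear) = 1 + 0.27·t(Bear) + 0.22·t(Flat) + 0.25·t(Volatile)
t(Flat) = 1 + 0.25·t(Bear) + 0.23·t(Flat) + 0.26·t(Volatile)
t(Volatile) = 1 + 0.27·t(Bear) + 0.26·t(Flat) + 0.22·t(Volatile)
Solving: t(Bear) = 3.8827, t(Flat) = 3.8831, t(Volatile) = 3.9204.
Expected months from Volatile to Recovery: 3.9204.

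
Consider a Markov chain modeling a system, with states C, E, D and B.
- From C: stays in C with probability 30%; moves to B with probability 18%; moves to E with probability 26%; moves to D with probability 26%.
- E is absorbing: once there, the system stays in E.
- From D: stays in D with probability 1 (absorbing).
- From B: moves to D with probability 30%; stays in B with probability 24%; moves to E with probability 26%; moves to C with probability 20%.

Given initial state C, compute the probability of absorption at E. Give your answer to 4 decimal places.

0.4927

Let h(s) be the probability of absorption at E starting from transient state s. Then h(E) = 1 and h(D) = 0. By first-step analysis:
h(C) = 0.3·h(C) + 0.26·1 + 0.26·0 + 0.18·h(B)
h(B) = 0.2·h(C) + 0.26·1 + 0.3·0 + 0.24·h(B)
Solving: h(C) = 0.4927, h(B) = 0.4718.
Starting from C, the probability is 0.4927.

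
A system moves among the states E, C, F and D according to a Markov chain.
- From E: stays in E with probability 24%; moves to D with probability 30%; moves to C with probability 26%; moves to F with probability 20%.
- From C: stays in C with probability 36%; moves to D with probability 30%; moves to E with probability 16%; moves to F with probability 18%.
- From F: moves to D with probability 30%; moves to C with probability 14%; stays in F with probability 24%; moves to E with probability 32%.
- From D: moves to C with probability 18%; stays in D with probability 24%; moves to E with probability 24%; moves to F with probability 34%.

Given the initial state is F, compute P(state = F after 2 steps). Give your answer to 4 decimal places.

0.2488

Propagate the distribution vector 2 steps from F.
After 0 steps: (0.0000, 0.0000, 1.0000, 0.0000)
After 1 step: (0.3200, 0.1400, 0.2400, 0.3000)
After 2 steps: (0.2480, 0.2212, 0.2488, 0.2820)
P(in F after 2 steps) = 0.2488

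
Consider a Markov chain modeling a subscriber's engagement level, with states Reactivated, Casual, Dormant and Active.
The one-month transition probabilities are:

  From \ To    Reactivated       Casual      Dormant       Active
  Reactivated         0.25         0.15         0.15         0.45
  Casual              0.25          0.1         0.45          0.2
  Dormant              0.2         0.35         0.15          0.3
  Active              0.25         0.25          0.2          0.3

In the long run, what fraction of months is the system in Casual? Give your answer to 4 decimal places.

0.2167

Let the stationary distribution be π with π = πP and π_1 + π_2 + π_3 + π_4 = 1.
π_1 = 0.25·π_1 + 0.25·π_2 + 0.2·π_3 + 0.25·π_4
π_2 = 0.15·π_1 + 0.1·π_2 + 0.35·π_3 + 0.25·π_4
π_3 = 0.15·π_1 + 0.45·π_2 + 0.15·π_3 + 0.2·π_4
Solving with the normalization constraint gives π = (0.2385, 0.2167, 0.2307, 0.3141).
So the stationary probability of Casual is 0.2167.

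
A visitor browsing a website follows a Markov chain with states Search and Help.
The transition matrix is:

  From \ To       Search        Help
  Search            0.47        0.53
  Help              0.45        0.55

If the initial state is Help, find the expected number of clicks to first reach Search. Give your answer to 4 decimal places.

Let t(s) be the expected number of clicks to first reach Search from state s, with t(Search) = 0. Conditioning on the first click:
t(Help) = 1 + 0.55·t(Help)
Solving: t(Help) = 2.2222.
Expected clicks from Help to Search: 2.2222.

2.2222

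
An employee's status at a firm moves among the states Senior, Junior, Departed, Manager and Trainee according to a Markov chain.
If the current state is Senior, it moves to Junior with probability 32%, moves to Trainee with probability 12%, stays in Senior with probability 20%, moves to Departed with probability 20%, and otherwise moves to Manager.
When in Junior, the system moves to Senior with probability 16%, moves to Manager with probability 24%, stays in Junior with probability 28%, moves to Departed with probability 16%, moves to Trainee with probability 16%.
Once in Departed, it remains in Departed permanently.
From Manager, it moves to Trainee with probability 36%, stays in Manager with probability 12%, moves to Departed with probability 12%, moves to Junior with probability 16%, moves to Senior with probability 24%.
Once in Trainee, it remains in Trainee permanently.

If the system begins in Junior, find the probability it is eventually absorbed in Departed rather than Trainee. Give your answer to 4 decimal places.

0.4523

Let h(s) be the probability of absorption at Departed starting from transient state s. Then h(Departed) = 1 and h(Trainee) = 0. By first-step analysis:
h(Senior) = 0.2·h(Senior) + 0.32·h(Junior) + 0.2·1 + 0.16·h(Manager) + 0.12·0
h(Junior) = 0.16·h(Senior) + 0.28·h(Junior) + 0.16·1 + 0.24·h(Manager) + 0.16·0
h(Manager) = 0.24·h(Senior) + 0.16·h(Junior) + 0.12·1 + 0.12·h(Manager) + 0.36·0
Solving: h(Senior) = 0.5020, h(Junior) = 0.4523, h(Manager) = 0.3555.
Starting from Junior, the probability is 0.4523.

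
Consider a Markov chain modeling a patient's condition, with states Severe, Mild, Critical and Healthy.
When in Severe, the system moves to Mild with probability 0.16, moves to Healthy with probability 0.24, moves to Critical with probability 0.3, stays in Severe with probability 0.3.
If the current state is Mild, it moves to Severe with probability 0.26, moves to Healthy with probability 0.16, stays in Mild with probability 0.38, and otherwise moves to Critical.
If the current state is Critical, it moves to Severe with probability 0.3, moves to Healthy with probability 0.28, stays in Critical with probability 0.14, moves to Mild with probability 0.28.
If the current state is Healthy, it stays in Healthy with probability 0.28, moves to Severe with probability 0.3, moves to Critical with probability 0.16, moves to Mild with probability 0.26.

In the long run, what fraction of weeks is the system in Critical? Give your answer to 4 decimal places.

Let the stationary distribution be π with π = πP and π_1 + π_2 + π_3 + π_4 = 1.
π_1 = 0.3·π_1 + 0.26·π_2 + 0.3·π_3 + 0.3·π_4
π_2 = 0.16·π_1 + 0.38·π_2 + 0.28·π_3 + 0.26·π_4
π_3 = 0.3·π_1 + 0.2·π_2 + 0.14·π_3 + 0.16·π_4
Solving with the normalization constraint gives π = (0.2893, 0.2673, 0.2071, 0.2364).
So the stationary probability of Critical is 0.2071.

0.2071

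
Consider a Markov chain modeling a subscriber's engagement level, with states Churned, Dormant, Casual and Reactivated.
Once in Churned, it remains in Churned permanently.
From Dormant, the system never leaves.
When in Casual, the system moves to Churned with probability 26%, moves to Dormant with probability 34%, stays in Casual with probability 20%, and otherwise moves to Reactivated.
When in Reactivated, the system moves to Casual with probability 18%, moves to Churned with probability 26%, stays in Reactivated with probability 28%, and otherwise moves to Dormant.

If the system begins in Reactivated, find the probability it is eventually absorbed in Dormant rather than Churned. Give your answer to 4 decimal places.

Let h(s) be the probability of absorption at Dormant starting from transient state s. Then h(Dormant) = 1 and h(Churned) = 0. By first-step analysis:
h(Casual) = 0.26·0 + 0.34·1 + 0.2·h(Casual) + 0.2·h(Reactivated)
h(Reactivated) = 0.26·0 + 0.28·1 + 0.18·h(Casual) + 0.28·h(Reactivated)
Solving: h(Casual) = 0.5570, h(Reactivated) = 0.5281.
Starting from Reactivated, the probability is 0.5281.

0.5281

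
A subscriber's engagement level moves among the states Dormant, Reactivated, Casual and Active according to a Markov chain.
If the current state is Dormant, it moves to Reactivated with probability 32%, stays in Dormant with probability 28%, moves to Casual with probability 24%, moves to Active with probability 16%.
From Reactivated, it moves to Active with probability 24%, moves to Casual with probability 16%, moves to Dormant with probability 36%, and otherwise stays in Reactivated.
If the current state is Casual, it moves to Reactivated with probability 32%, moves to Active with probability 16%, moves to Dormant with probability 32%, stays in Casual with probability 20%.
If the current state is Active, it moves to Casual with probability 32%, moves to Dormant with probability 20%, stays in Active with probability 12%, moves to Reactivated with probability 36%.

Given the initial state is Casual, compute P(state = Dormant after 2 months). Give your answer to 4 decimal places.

0.3008

Propagate the distribution vector 2 months from Casual.
After 0 months: (0.0000, 0.0000, 1.0000, 0.0000)
After 1 month: (0.3200, 0.3200, 0.2000, 0.1600)
After 2 months: (0.3008, 0.3008, 0.2192, 0.1792)
P(in Dormant after 2 months) = 0.3008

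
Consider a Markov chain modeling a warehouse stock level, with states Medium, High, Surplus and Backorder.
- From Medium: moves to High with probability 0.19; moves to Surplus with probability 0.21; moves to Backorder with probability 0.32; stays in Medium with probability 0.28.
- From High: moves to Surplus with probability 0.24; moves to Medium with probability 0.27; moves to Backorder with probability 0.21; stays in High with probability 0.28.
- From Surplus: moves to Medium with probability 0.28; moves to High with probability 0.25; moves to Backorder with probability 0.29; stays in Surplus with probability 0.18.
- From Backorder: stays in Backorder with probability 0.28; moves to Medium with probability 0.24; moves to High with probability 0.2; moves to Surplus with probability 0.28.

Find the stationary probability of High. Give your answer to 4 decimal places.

0.2270

Let the stationary distribution be π with π = πP and π_1 + π_2 + π_3 + π_4 = 1.
π_1 = 0.28·π_1 + 0.27·π_2 + 0.28·π_3 + 0.24·π_4
π_2 = 0.19·π_1 + 0.28·π_2 + 0.25·π_3 + 0.2·π_4
π_3 = 0.21·π_1 + 0.24·π_2 + 0.18·π_3 + 0.28·π_4
Solving with the normalization constraint gives π = (0.2666, 0.2270, 0.2293, 0.2771).
So the stationary probability of High is 0.2270.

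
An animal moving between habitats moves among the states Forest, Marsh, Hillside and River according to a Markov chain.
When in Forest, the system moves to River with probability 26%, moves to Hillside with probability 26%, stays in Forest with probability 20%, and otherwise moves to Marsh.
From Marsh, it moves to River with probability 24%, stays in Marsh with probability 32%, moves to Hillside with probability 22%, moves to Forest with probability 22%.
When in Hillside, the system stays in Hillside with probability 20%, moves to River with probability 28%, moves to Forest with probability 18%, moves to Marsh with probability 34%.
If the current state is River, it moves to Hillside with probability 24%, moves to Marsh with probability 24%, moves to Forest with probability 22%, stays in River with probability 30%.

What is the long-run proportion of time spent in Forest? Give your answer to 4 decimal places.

Let the stationary distribution be π with π = πP and π_1 + π_2 + π_3 + π_4 = 1.
π_1 = 0.2·π_1 + 0.22·π_2 + 0.18·π_3 + 0.22·π_4
π_2 = 0.28·π_1 + 0.32·π_2 + 0.34·π_3 + 0.24·π_4
π_3 = 0.26·π_1 + 0.22·π_2 + 0.2·π_3 + 0.24·π_4
Solving with the normalization constraint gives π = (0.2067, 0.2948, 0.2291, 0.2695).
So the stationary probability of Forest is 0.2067.

0.2067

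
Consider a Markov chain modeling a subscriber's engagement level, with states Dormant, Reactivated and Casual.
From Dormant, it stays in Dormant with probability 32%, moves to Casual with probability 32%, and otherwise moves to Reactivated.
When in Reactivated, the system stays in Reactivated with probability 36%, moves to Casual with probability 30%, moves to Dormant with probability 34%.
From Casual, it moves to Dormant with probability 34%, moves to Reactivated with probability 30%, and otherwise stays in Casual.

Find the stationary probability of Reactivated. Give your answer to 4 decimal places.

Let the stationary distribution be π with π = πP and π_1 + π_2 + π_3 = 1.
π_1 = 0.32·π_1 + 0.34·π_2 + 0.34·π_3
π_2 = 0.36·π_1 + 0.36·π_2 + 0.3·π_3
Solving with the normalization constraint gives π = (0.3333, 0.3404, 0.3262).
So the stationary probability of Reactivated is 0.3404.

0.3404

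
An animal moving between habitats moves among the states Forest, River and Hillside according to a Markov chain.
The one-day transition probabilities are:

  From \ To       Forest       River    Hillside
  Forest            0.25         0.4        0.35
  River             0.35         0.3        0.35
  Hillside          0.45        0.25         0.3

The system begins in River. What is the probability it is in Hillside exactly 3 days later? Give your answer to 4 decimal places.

Propagate the distribution vector 3 days from River.
After 0 days: (0.0000, 1.0000, 0.0000)
After 1 day: (0.3500, 0.3000, 0.3500)
After 2 days: (0.3500, 0.3175, 0.3325)
After 3 days: (0.3483, 0.3184, 0.3334)
P(in Hillside after 3 days) = 0.3334

0.3334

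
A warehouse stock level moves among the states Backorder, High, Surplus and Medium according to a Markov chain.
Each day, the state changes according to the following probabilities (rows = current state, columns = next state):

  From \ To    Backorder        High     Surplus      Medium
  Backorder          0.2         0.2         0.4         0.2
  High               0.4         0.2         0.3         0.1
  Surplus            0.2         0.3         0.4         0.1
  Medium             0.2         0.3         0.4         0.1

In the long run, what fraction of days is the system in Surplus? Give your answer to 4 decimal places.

Let the stationary distribution be π with π = πP and π_1 + π_2 + π_3 + π_4 = 1.
π_1 = 0.2·π_1 + 0.4·π_2 + 0.2·π_3 + 0.2·π_4
π_2 = 0.2·π_1 + 0.2·π_2 + 0.3·π_3 + 0.3·π_4
π_3 = 0.4·π_1 + 0.3·π_2 + 0.4·π_3 + 0.4·π_4
Solving with the normalization constraint gives π = (0.2500, 0.2500, 0.3750, 0.1250).
So the stationary probability of Surplus is 0.3750.

0.3750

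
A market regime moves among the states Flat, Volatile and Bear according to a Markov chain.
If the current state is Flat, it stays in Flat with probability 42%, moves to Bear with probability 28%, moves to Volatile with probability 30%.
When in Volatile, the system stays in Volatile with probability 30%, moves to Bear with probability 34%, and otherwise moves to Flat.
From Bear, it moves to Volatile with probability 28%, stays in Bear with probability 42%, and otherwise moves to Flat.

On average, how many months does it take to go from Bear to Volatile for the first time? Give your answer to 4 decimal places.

3.4865

Let t(s) be the expected number of months to first reach Volatile from state s, with t(Volatile) = 0. Conditioning on the first month:
t(Flat) = 1 + 0.42·t(Flat) + 0.28·t(Bear)
t(Bear) = 1 + 0.3·t(Flat) + 0.42·t(Bear)
Solving: t(Flat) = 3.4073, t(Bear) = 3.4865.
Expected months from Bear to Volatile: 3.4865.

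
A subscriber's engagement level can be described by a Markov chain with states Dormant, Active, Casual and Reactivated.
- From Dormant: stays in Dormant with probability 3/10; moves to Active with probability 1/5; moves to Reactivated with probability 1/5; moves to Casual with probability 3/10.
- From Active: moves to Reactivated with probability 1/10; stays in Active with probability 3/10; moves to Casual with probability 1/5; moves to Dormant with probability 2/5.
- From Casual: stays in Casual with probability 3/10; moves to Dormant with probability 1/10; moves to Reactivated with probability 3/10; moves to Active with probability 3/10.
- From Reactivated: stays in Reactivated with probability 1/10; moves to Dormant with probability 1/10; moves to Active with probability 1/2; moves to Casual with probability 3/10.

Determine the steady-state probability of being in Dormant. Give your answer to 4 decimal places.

Let the stationary distribution be π with π = πP and π_1 + π_2 + π_3 + π_4 = 1.
π_1 = 0.3·π_1 + 0.4·π_2 + 0.1·π_3 + 0.1·π_4
π_2 = 0.2·π_1 + 0.3·π_2 + 0.3·π_3 + 0.5·π_4
π_3 = 0.3·π_1 + 0.2·π_2 + 0.3·π_3 + 0.3·π_4
Solving with the normalization constraint gives π = (0.2418, 0.3114, 0.2689, 0.1779).
So the stationary probability of Dormant is 0.2418.

0.2418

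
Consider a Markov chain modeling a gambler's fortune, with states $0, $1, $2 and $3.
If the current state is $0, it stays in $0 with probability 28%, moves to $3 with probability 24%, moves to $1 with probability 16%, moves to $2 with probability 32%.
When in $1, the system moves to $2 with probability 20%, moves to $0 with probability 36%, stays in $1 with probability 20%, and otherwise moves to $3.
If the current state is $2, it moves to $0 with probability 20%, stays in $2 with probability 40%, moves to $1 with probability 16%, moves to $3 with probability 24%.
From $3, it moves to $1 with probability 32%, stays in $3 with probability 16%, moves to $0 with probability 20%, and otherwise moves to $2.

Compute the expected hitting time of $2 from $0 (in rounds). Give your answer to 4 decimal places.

3.3835

Let t(s) be the expected number of rounds to first reach $2 from state s, with t($2) = 0. Conditioning on the first round:
t($0) = 1 + 0.28·t($0) + 0.16·t($1) + 0.24·t($3)
t($1) = 1 + 0.36·t($0) + 0.2·t($1) + 0.24·t($3)
t($3) = 1 + 0.2·t($0) + 0.32·t($1) + 0.16·t($3)
Solving: t($0) = 3.3835, t($1) = 3.8064, t($3) = 3.4461.
Expected rounds from $0 to $2: 3.3835.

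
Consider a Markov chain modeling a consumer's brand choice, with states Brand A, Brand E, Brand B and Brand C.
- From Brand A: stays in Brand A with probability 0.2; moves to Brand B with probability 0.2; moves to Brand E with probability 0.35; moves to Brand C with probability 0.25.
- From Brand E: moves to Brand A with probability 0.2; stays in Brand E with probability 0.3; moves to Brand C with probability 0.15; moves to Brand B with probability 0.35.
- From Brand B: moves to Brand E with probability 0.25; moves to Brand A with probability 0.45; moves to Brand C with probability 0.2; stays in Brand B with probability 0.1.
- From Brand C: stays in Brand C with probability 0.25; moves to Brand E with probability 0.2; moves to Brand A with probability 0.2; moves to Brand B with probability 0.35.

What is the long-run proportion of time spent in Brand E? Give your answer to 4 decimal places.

0.2797

Let the stationary distribution be π with π = πP and π_1 + π_2 + π_3 + π_4 = 1.
π_1 = 0.2·π_1 + 0.2·π_2 + 0.45·π_3 + 0.2·π_4
π_2 = 0.35·π_1 + 0.3·π_2 + 0.25·π_3 + 0.2·π_4
π_3 = 0.2·π_1 + 0.35·π_2 + 0.1·π_3 + 0.35·π_4
Solving with the normalization constraint gives π = (0.2621, 0.2797, 0.2485, 0.2096).
So the stationary probability of Brand E is 0.2797.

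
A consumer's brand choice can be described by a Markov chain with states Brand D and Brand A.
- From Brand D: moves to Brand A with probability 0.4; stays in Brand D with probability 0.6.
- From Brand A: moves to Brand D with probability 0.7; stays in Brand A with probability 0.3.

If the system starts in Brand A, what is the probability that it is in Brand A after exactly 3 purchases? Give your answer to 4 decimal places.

Propagate the distribution vector 3 purchases from Brand A.
After 0 purchases: (0.0000, 1.0000)
After 1 purchase: (0.7000, 0.3000)
After 2 purchases: (0.6300, 0.3700)
After 3 purchases: (0.6370, 0.3630)
P(in Brand A after 3 purchases) = 0.3630

0.3630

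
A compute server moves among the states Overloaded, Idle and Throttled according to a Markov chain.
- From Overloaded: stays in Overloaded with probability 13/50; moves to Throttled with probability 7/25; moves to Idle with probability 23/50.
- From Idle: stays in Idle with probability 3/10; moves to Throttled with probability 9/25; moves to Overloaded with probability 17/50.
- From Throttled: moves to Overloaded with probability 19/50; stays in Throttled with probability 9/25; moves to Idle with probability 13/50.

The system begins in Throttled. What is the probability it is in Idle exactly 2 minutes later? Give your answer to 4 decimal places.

0.3464

Sum over the intermediate state after 1 minute:
P = P(Throttled→Overloaded)·P(Overloaded→Idle) + P(Throttled→Idle)·P(Idle→Idle) + P(Throttled→Throttled)·P(Throttled→Idle)
  = 0.38×0.46 + 0.26×0.3 + 0.36×0.26
  = 0.1748 + 0.0780 + 0.0936 = 0.3464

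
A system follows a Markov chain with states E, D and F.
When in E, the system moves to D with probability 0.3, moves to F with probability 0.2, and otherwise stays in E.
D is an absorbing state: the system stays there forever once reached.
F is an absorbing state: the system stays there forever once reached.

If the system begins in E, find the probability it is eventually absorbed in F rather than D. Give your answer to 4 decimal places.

0.4000

Let h(s) be the probability of absorption at F starting from transient state s. Then h(F) = 1 and h(D) = 0. By first-step analysis:
h(E) = 0.5·h(E) + 0.3·0 + 0.2·1
Solving: h(E) = 0.4000.
Starting from E, the probability is 0.4000.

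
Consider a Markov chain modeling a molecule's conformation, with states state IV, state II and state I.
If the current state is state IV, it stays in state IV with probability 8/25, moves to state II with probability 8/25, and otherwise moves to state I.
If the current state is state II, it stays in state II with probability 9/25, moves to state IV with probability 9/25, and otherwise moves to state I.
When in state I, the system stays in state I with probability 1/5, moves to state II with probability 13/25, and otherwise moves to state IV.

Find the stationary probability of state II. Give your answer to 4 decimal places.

0.3924

Let the stationary distribution be π with π = πP and π_1 + π_2 + π_3 = 1.
π_1 = 0.32·π_1 + 0.36·π_2 + 0.28·π_3
π_2 = 0.32·π_1 + 0.36·π_2 + 0.52·π_3
Solving with the normalization constraint gives π = (0.3244, 0.3924, 0.2833).
So the stationary probability of state II is 0.3924.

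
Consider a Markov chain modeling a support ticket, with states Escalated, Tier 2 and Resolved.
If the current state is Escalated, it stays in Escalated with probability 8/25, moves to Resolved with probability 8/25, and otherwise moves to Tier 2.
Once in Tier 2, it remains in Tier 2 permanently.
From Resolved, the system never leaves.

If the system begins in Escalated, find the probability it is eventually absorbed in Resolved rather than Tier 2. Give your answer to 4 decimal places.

0.4706

Let h(s) be the probability of absorption at Resolved starting from transient state s. Then h(Resolved) = 1 and h(Tier 2) = 0. By first-step analysis:
h(Escalated) = 0.32·h(Escalated) + 0.36·0 + 0.32·1
Solving: h(Escalated) = 0.4706.
Starting from Escalated, the probability is 0.4706.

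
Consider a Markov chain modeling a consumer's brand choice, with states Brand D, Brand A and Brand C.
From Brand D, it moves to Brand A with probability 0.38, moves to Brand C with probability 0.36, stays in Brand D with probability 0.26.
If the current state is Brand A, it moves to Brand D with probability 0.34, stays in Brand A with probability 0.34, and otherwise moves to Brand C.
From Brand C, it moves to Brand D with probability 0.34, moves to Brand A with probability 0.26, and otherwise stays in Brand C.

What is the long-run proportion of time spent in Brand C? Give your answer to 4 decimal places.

0.3615

Let the stationary distribution be π with π = πP and π_1 + π_2 + π_3 = 1.
π_1 = 0.26·π_1 + 0.34·π_2 + 0.34·π_3
π_2 = 0.38·π_1 + 0.34·π_2 + 0.26·π_3
Solving with the normalization constraint gives π = (0.3148, 0.3237, 0.3615).
So the stationary probability of Brand C is 0.3615.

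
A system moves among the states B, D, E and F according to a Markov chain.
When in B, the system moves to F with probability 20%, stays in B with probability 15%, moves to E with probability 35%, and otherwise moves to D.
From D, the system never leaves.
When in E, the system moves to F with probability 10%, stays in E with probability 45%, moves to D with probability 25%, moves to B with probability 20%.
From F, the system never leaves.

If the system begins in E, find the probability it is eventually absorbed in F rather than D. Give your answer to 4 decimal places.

0.3145

Let h(s) be the probability of absorption at F starting from transient state s. Then h(F) = 1 and h(D) = 0. By first-step analysis:
h(B) = 0.15·h(B) + 0.3·0 + 0.35·h(E) + 0.2·1
h(E) = 0.2·h(B) + 0.25·0 + 0.45·h(E) + 0.1·1
Solving: h(B) = 0.3648, h(E) = 0.3145.
Starting from E, the probability is 0.3145.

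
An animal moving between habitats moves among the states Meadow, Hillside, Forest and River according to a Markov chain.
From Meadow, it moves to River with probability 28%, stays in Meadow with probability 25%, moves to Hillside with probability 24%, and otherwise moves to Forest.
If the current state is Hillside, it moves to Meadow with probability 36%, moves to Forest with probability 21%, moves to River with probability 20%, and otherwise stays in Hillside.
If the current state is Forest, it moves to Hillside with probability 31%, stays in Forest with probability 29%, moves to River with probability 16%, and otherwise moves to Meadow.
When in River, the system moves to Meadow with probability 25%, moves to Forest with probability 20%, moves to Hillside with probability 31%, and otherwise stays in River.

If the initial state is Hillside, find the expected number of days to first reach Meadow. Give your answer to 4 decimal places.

Let t(s) be the expected number of days to first reach Meadow from state s, with t(Meadow) = 0. Conditioning on the first day:
t(Hillside) = 1 + 0.23·t(Hillside) + 0.21·t(Forest) + 0.2·t(River)
t(Forest) = 1 + 0.31·t(Hillside) + 0.29·t(Forest) + 0.16·t(River)
t(River) = 1 + 0.31·t(Hillside) + 0.2·t(Forest) + 0.24·t(River)
Solving: t(Hillside) = 3.2156, t(Forest) = 3.6191, t(River) = 3.5798.
Expected days from Hillside to Meadow: 3.2156.

3.2156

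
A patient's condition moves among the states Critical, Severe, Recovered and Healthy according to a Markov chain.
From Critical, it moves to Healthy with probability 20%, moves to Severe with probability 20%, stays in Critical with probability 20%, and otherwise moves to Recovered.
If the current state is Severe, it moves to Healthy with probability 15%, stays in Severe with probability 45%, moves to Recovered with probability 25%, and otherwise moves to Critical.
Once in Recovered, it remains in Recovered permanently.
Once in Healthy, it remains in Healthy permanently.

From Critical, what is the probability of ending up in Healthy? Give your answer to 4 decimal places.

0.3415

Let h(s) be the probability of absorption at Healthy starting from transient state s. Then h(Healthy) = 1 and h(Recovered) = 0. By first-step analysis:
h(Critical) = 0.2·h(Critical) + 0.2·h(Severe) + 0.4·0 + 0.2·1
h(Severe) = 0.15·h(Critical) + 0.45·h(Severe) + 0.25·0 + 0.15·1
Solving: h(Critical) = 0.3415, h(Severe) = 0.3659.
Starting from Critical, the probability is 0.3415.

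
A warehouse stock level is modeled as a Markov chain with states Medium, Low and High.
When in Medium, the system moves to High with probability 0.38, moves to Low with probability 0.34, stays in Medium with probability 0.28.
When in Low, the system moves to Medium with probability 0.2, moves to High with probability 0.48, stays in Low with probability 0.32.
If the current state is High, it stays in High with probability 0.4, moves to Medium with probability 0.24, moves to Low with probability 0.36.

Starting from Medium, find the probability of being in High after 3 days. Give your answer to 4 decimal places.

0.4225

Propagate the distribution vector 3 days from Medium.
After 0 days: (1.0000, 0.0000, 0.0000)
After 1 day: (0.2800, 0.3400, 0.3800)
After 2 days: (0.2376, 0.3408, 0.4216)
After 3 days: (0.2359, 0.3416, 0.4225)
P(in High after 3 days) = 0.4225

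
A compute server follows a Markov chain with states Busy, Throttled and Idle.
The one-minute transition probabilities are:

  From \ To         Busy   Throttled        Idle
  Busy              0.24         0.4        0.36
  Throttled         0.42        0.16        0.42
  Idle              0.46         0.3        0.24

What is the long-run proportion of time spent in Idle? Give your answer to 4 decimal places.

0.3373

Let the stationary distribution be π with π = πP and π_1 + π_2 + π_3 = 1.
π_1 = 0.24·π_1 + 0.42·π_2 + 0.46·π_3
π_2 = 0.4·π_1 + 0.16·π_2 + 0.3·π_3
Solving with the normalization constraint gives π = (0.3674, 0.2954, 0.3373).
So the stationary probability of Idle is 0.3373.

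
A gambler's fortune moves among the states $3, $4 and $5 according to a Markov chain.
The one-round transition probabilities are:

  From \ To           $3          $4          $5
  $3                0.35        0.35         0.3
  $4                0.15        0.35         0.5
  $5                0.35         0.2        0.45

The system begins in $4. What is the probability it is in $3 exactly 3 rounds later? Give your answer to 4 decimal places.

0.2950

Propagate the distribution vector 3 rounds from $4.
After 0 rounds: (0.0000, 1.0000, 0.0000)
After 1 round: (0.1500, 0.3500, 0.5000)
After 2 rounds: (0.2800, 0.2750, 0.4450)
After 3 rounds: (0.2950, 0.2833, 0.4218)
P(in $3 after 3 rounds) = 0.2950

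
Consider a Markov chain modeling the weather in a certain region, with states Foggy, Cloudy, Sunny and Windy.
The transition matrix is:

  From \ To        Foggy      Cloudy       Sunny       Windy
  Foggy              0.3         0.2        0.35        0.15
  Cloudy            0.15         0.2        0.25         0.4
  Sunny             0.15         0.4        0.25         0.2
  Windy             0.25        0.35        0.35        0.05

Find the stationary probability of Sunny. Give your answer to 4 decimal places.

Let the stationary distribution be π with π = πP and π_1 + π_2 + π_3 + π_4 = 1.
π_1 = 0.3·π_1 + 0.15·π_2 + 0.15·π_3 + 0.25·π_4
π_2 = 0.2·π_1 + 0.2·π_2 + 0.4·π_3 + 0.35·π_4
π_3 = 0.35·π_1 + 0.25·π_2 + 0.25·π_3 + 0.35·π_4
Solving with the normalization constraint gives π = (0.2018, 0.2907, 0.2918, 0.2157).
So the stationary probability of Sunny is 0.2918.

0.2918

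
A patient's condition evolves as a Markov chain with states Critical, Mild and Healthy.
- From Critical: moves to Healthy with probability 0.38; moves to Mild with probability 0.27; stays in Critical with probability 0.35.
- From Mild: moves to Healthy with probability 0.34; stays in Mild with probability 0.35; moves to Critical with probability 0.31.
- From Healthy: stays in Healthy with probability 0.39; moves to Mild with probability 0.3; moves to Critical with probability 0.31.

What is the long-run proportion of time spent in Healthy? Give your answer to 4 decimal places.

0.3715

Let the stationary distribution be π with π = πP and π_1 + π_2 + π_3 = 1.
π_1 = 0.35·π_1 + 0.31·π_2 + 0.31·π_3
π_2 = 0.27·π_1 + 0.35·π_2 + 0.3·π_3
Solving with the normalization constraint gives π = (0.3229, 0.3056, 0.3715).
So the stationary probability of Healthy is 0.3715.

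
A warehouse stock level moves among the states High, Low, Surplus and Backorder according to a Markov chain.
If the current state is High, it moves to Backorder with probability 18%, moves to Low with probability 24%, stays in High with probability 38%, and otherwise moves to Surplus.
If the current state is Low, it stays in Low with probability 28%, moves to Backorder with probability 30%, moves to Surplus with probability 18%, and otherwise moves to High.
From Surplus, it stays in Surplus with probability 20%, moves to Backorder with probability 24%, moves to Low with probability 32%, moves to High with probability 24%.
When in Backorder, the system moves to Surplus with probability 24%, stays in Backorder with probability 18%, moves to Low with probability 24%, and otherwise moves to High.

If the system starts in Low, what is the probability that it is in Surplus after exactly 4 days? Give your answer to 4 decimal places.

Propagate the distribution vector 4 days from Low.
After 0 days: (0.0000, 1.0000, 0.0000, 0.0000)
After 1 day: (0.2400, 0.2800, 0.1800, 0.3000)
After 2 days: (0.3036, 0.2656, 0.2064, 0.2244)
After 3 days: (0.3049, 0.2671, 0.2037, 0.2243)
After 4 days: (0.3051, 0.2670, 0.2036, 0.2243)
P(in Surplus after 4 days) = 0.2036

0.2036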